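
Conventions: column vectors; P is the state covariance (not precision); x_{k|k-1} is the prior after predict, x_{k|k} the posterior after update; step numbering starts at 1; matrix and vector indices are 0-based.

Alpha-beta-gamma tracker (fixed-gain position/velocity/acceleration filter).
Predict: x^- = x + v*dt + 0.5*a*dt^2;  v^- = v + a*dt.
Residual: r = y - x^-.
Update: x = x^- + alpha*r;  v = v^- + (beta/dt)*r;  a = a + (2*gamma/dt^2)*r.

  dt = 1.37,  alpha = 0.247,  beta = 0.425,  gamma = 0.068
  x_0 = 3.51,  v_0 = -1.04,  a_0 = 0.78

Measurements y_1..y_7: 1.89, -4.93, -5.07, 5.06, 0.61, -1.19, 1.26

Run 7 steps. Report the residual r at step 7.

resid = -4.0108

step 1: x_pred=2.8172  r=-0.9272  x^+=2.5882  v^+=-0.2590  a^+=0.7128
step 2: x_pred=2.9022  r=-7.8322  x^+=0.9677  v^+=-1.7122  a^+=0.1453
step 3: x_pred=-1.2417  r=-3.8283  x^+=-2.1873  v^+=-2.7008  a^+=-0.1321
step 4: x_pred=-6.0113  r=11.0713  x^+=-3.2767  v^+=0.5528  a^+=0.6701
step 5: x_pred=-1.8905  r=2.5005  x^+=-1.2729  v^+=2.2465  a^+=0.8513
step 6: x_pred=2.6038  r=-3.7938  x^+=1.6667  v^+=2.2359  a^+=0.5764
step 7: x_pred=5.2708  r=-4.0108  x^+=4.2802  v^+=1.7813  a^+=0.2858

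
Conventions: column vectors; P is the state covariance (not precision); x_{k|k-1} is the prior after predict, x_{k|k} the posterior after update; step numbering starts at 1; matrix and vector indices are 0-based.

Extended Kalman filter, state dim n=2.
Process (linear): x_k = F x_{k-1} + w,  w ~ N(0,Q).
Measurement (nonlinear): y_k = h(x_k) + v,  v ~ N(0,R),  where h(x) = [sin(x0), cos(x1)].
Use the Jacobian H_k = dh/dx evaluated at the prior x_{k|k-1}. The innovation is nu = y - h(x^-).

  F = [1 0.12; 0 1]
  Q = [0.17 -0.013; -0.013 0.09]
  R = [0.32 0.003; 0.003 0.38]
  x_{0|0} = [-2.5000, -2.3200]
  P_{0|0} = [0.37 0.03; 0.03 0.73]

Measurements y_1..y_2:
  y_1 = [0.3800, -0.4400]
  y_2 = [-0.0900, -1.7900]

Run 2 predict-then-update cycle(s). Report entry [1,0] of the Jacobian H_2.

step 1: x^-=[-2.7784, -2.3200]  P^-=[0.5577 0.1046; 0.1046 0.8200]  H_jac=[-0.9348 0.0000; 0.0000 0.7322]  S=[0.8073 -0.0686; -0.0686 0.8197]  K=[-0.6424 0.0397; -0.0593 0.7276]  nu=[0.7353, 0.2411]  x^+=[-3.2412, -2.1882]  P^+=[0.2198 0.0180; 0.0180 0.3773]
step 2: x^-=[-3.5037, -2.1882]  P^-=[0.3995 0.0502; 0.0502 0.4673]  H_jac=[-0.9351 0.0000; 0.0000 0.8154]  S=[0.6694 -0.0353; -0.0353 0.6907]  K=[-0.5565 0.0309; -0.0412 0.5496]  nu=[-0.4443, -1.2111]  x^+=[-3.2939, -2.8355]  P^+=[0.1903 0.0123; 0.0123 0.2560]

H_jac[1,0] = 0.0000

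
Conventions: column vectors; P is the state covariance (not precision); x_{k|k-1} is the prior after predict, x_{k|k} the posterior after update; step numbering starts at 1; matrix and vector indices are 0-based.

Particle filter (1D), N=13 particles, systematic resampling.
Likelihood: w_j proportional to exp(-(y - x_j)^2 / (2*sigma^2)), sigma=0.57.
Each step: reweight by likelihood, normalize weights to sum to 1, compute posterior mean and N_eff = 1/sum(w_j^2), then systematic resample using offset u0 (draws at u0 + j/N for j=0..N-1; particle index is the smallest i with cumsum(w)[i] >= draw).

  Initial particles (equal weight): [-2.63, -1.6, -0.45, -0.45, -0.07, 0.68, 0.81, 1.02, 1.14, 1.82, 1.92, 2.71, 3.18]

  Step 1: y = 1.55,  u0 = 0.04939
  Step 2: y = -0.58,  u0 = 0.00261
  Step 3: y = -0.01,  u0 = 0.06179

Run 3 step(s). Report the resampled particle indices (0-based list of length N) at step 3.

resampled_idx = [0, 1, 2, 2, 3, 4, 5, 5, 6, 7, 8, 10, 12]

step 1: w=[0.0000, 0.0000, 0.0005, 0.0005, 0.0044, 0.0774, 0.1068, 0.1610, 0.1915, 0.2217, 0.2009, 0.0313, 0.0042]  mean=1.4079  Neff=5.8661  idx=[5, 6, 7, 7, 8, 8, 8, 9, 9, 9, 10, 10, 11]
step 2: w=[0.4155, 0.2445, 0.0930, 0.0930, 0.0504, 0.0504, 0.0504, 0.0007, 0.0007, 0.0007, 0.0003, 0.0003, 0.0000]  mean=0.8477  Neff=3.8852  idx=[0, 0, 0, 0, 0, 0, 1, 1, 1, 2, 3, 4, 5]
step 3: w=[0.1044, 0.1044, 0.1044, 0.1044, 0.1044, 0.1044, 0.0772, 0.0772, 0.0772, 0.0425, 0.0425, 0.0284, 0.0284]  mean=0.7651  Neff=11.2927  idx=[0, 1, 2, 2, 3, 4, 5, 5, 6, 7, 8, 10, 12]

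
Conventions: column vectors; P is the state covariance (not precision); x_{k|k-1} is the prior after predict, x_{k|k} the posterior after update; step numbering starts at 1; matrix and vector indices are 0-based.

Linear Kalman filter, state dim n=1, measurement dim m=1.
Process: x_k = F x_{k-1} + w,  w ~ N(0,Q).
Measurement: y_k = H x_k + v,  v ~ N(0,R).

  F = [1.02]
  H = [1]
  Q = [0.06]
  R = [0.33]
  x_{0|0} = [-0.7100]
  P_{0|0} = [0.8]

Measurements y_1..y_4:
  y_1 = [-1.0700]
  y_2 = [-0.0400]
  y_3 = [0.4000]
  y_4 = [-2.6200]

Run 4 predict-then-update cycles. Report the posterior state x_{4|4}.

x_post = [-1.0891]

step 1: x^-=[-0.7242]  P^-=[0.8923]  S=[1.2223]  K=[0.7300]  nu=[-0.3458]  x^+=[-0.9766]  P^+=[0.2409]
step 2: x^-=[-0.9962]  P^-=[0.3106]  S=[0.6406]  K=[0.4849]  nu=[0.9562]  x^+=[-0.5325]  P^+=[0.1600]
step 3: x^-=[-0.5432]  P^-=[0.2265]  S=[0.5565]  K=[0.4070]  nu=[0.9432]  x^+=[-0.1593]  P^+=[0.1343]
step 4: x^-=[-0.1625]  P^-=[0.1997]  S=[0.5297]  K=[0.3770]  nu=[-2.4575]  x^+=[-1.0891]  P^+=[0.1244]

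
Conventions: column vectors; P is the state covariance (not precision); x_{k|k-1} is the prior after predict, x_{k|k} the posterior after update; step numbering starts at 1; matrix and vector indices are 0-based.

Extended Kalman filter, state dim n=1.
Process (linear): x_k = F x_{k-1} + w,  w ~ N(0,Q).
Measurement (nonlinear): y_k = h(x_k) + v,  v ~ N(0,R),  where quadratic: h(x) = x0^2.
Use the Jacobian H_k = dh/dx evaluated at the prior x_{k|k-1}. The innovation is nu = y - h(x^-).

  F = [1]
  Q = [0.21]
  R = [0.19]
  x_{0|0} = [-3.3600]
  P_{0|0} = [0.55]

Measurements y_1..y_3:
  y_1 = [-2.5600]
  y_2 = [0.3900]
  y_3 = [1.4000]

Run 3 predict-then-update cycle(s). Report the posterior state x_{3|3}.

x_post = [-1.1614]

step 1: x^-=[-3.3600]  P^-=[0.7600]  H_jac=[-6.7200]  S=[34.5104]  K=[-0.1480]  nu=[-13.8496]  x^+=[-1.3104]  P^+=[0.0042]
step 2: x^-=[-1.3104]  P^-=[0.2142]  H_jac=[-2.6208]  S=[1.6611]  K=[-0.3379]  nu=[-1.3271]  x^+=[-0.8619]  P^+=[0.0245]
step 3: x^-=[-0.8619]  P^-=[0.2345]  H_jac=[-1.7239]  S=[0.8869]  K=[-0.4558]  nu=[0.6571]  x^+=[-1.1614]  P^+=[0.0502]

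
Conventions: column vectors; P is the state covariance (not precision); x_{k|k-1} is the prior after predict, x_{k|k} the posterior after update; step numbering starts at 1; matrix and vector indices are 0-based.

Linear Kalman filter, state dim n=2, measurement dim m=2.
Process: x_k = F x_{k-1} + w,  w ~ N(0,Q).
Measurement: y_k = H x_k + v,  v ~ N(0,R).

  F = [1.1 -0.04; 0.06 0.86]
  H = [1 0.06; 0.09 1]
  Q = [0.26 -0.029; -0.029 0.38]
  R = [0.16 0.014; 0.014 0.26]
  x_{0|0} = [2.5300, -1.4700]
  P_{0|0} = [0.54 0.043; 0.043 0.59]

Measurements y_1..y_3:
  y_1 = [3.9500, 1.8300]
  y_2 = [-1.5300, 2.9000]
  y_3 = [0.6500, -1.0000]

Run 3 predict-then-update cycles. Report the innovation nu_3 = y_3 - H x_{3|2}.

innov = [0.7534, -3.0149]

step 1: x^-=[2.8418, -1.1124]  P^-=[0.9106 0.0269; 0.0269 0.8227]  S=[1.0768 0.1724; 0.1724 1.0950]  K=[0.8527 -0.0348; -0.0511 0.7616]  nu=[1.1749, 2.6866]  x^+=[3.7502, 0.8738]  P^+=[0.1365 -0.0094; -0.0094 0.1982]
step 2: x^-=[4.0902, 0.9765]  P^-=[0.4263 -0.0357; -0.0357 0.5261]  S=[0.5839 0.0481; 0.0481 0.7831]  K=[0.7298 -0.0414; -0.0623 0.6715]  nu=[-5.6788, 1.5554]  x^+=[-0.1186, 2.3748]  P^+=[0.1169 -0.0111; -0.0111 0.1747]
step 3: x^-=[-0.2255, 2.0352]  P^-=[0.4026 -0.0377; -0.0377 0.5085]  S=[0.5600 0.0428; 0.0428 0.7650]  K=[0.7183 -0.0421; -0.0637 0.6639]  nu=[0.7534, -3.0149]  x^+=[0.4427, -0.0142]  P^+=[0.1150 -0.0113; -0.0113 0.1727]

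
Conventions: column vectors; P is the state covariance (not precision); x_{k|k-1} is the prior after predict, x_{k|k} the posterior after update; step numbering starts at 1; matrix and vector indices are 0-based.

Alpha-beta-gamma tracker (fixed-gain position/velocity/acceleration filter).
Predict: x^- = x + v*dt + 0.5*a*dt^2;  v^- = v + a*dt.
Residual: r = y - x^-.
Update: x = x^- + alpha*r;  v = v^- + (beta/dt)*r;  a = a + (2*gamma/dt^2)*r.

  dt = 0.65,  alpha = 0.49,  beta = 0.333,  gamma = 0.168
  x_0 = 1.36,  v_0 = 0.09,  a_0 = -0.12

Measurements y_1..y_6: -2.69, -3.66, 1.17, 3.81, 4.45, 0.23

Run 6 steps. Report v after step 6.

step 1: x_pred=1.3932  r=-4.0831  x^+=-0.6076  v^+=-2.0798  a^+=-3.3672
step 2: x_pred=-2.6708  r=-0.9892  x^+=-3.1555  v^+=-4.7753  a^+=-4.1539
step 3: x_pred=-7.1369  r=8.3069  x^+=-3.0665  v^+=-3.2196  a^+=2.4524
step 4: x_pred=-4.6412  r=8.4512  x^+=-0.5001  v^+=2.7041  a^+=9.1733
step 5: x_pred=3.1954  r=1.2546  x^+=3.8102  v^+=9.3095  a^+=10.1711
step 6: x_pred=12.0100  r=-11.7800  x^+=6.2378  v^+=9.8857  a^+=0.8029

v_post = 9.8857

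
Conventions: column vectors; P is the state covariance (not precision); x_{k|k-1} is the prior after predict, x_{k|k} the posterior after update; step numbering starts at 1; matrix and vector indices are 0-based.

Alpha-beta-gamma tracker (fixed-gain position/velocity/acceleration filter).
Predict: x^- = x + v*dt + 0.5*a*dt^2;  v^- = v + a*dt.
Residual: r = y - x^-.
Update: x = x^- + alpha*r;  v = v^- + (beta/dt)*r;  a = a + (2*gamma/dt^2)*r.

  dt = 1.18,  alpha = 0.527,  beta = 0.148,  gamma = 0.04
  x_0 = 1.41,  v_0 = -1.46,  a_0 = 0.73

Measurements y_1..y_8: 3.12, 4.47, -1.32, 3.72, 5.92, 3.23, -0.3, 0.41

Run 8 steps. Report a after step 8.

a_post = -0.7290

step 1: x_pred=0.1954  r=2.9246  x^+=1.7367  v^+=-0.2318  a^+=0.8980
step 2: x_pred=2.0884  r=2.3816  x^+=3.3435  v^+=1.1266  a^+=1.0349
step 3: x_pred=5.3934  r=-6.7134  x^+=1.8554  v^+=1.5057  a^+=0.6492
step 4: x_pred=4.0841  r=-0.3641  x^+=3.8922  v^+=2.2261  a^+=0.6282
step 5: x_pred=6.9564  r=-1.0364  x^+=6.4102  v^+=2.8374  a^+=0.5687
step 6: x_pred=10.1542  r=-6.9242  x^+=6.5052  v^+=2.6400  a^+=0.1709
step 7: x_pred=9.7393  r=-10.0393  x^+=4.4486  v^+=1.5824  a^+=-0.4059
step 8: x_pred=6.0332  r=-5.6232  x^+=3.0698  v^+=0.3981  a^+=-0.7290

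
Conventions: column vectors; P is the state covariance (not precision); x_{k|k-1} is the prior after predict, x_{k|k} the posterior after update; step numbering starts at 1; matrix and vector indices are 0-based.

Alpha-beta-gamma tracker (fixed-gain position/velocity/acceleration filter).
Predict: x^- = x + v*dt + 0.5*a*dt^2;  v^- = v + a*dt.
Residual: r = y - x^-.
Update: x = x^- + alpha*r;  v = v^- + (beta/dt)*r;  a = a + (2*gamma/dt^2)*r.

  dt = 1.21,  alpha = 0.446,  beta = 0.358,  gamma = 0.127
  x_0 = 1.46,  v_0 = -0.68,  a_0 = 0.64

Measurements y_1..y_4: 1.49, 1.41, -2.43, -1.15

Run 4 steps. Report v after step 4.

v_post = -0.9968

step 1: x_pred=1.1057  r=0.3843  x^+=1.2771  v^+=0.2081  a^+=0.7067
step 2: x_pred=2.0462  r=-0.6362  x^+=1.7625  v^+=0.8749  a^+=0.5963
step 3: x_pred=3.2576  r=-5.6876  x^+=0.7210  v^+=-0.0863  a^+=-0.3904
step 4: x_pred=0.3307  r=-1.4807  x^+=-0.3297  v^+=-0.9968  a^+=-0.6473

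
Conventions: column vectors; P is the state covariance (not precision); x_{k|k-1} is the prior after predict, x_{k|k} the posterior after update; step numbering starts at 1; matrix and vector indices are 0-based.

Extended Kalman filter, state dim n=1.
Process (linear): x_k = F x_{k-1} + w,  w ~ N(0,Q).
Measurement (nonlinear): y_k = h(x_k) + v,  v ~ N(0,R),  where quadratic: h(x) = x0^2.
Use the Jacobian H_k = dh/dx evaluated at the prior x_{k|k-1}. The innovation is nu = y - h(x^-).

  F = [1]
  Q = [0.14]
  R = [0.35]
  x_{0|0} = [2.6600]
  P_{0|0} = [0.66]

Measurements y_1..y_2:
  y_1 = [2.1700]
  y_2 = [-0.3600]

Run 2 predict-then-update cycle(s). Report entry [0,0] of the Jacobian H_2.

step 1: x^-=[2.6600]  P^-=[0.8000]  H_jac=[5.3200]  S=[22.9919]  K=[0.1851]  nu=[-4.9056]  x^+=[1.7519]  P^+=[0.0122]
step 2: x^-=[1.7519]  P^-=[0.1522]  H_jac=[3.5039]  S=[2.2183]  K=[0.2404]  nu=[-3.4293]  x^+=[0.9276]  P^+=[0.0240]

H_jac[0,0] = 3.5039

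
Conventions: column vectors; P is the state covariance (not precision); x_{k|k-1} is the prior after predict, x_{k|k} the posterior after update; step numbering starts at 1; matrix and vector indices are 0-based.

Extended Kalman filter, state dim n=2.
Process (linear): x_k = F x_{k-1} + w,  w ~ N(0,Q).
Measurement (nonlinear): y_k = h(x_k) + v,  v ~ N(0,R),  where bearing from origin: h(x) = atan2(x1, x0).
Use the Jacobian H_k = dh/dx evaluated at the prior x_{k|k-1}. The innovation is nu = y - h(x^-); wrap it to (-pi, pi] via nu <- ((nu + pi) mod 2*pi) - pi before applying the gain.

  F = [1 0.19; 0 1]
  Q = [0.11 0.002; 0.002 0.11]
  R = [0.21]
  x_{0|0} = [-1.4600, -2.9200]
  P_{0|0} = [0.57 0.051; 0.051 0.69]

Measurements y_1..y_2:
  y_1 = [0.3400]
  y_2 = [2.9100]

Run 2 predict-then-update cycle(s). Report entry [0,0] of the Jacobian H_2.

step 1: x^-=[-2.0148, -2.9200]  P^-=[0.7243 0.1841; 0.1841 0.8000]  H_jac=[0.2320 -0.1601]  S=[0.2558]  K=[0.5417; -0.3337]  nu=[2.5148]  x^+=[-0.6526, -3.7591]  P^+=[0.6492 0.2303; 0.2303 0.7715]
step 2: x^-=[-1.3668, -3.7591]  P^-=[0.8746 0.3789; 0.3789 0.8815]  H_jac=[0.2350 -0.0854]  S=[0.2495]  K=[0.6939; 0.0550]  nu=[-1.4536]  x^+=[-2.3755, -3.8390]  P^+=[0.7545 0.3694; 0.3694 0.8808]

H_jac[0,0] = 0.2350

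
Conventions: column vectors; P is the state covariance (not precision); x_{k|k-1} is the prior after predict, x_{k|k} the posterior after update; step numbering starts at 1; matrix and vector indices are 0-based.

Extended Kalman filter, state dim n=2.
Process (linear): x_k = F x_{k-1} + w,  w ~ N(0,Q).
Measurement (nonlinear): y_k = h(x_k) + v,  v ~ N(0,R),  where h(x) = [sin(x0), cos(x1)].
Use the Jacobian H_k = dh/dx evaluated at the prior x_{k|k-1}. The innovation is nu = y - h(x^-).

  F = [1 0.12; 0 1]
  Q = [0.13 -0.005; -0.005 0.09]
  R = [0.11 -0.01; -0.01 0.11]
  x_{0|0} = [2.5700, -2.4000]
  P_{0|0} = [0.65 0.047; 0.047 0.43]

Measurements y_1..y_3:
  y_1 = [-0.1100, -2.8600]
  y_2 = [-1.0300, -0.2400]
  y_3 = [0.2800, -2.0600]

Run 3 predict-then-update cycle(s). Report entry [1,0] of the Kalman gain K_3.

K[1,0] = -0.0210

step 1: x^-=[2.2820, -2.4000]  P^-=[0.7975 0.0936; 0.0936 0.5200]  H_jac=[-0.6527 0.0000; 0.0000 0.6755]  S=[0.4498 -0.0513; -0.0513 0.3473]  K=[-1.1560 0.0114; -0.0209 1.0084]  nu=[-0.8676, -2.1226]  x^+=[3.2608, -4.5223]  P^+=[0.1950 0.0190; 0.0190 0.1645]
step 2: x^-=[2.7181, -4.5223]  P^-=[0.3319 0.0337; 0.0337 0.2545]  H_jac=[-0.9117 0.0000; 0.0000 -0.9820]  S=[0.3859 0.0202; 0.0202 0.3554]  K=[-0.7816 -0.0488; -0.0430 -0.7008]  nu=[-1.4410, -0.0511]  x^+=[3.8469, -4.4246]  P^+=[0.0938 -0.0025; -0.0025 0.0781]
step 3: x^-=[3.3160, -4.4246]  P^-=[0.2243 0.0019; 0.0019 0.1681]  H_jac=[-0.9848 0.0000; 0.0000 -0.9589]  S=[0.3276 -0.0082; -0.0082 0.2645]  K=[-0.6751 -0.0278; -0.0210 -0.6099]  nu=[0.4535, -1.7761]  x^+=[3.0592, -3.3509]  P^+=[0.0751 -0.0039; -0.0039 0.0697]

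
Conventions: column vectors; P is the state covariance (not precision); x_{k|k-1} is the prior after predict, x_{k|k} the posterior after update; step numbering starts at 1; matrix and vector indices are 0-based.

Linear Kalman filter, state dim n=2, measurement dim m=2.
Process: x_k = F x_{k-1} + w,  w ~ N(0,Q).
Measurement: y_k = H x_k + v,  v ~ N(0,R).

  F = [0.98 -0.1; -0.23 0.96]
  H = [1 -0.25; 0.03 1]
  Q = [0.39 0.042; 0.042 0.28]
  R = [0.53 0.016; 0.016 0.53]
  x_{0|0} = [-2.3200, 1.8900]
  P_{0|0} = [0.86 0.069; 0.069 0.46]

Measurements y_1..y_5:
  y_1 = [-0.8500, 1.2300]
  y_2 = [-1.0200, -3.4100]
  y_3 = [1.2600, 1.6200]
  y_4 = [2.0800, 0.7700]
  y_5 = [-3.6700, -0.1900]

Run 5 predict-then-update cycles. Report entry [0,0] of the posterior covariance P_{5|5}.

step 1: x^-=[-2.4626, 2.3480]  P^-=[1.2070 -0.1295; -0.1295 0.7190]  S=[1.8467 -0.2561; -0.2561 1.2423]  K=[0.6802 0.0651; -0.0902 0.5570]  nu=[2.1996, -1.0441]  x^+=[-1.0345, 1.5680]  P^+=[0.3701 0.0343; 0.0343 0.2927]
step 2: x^-=[-1.1706, 1.7432]  P^-=[0.7417 -0.0365; -0.0365 0.5542]  S=[1.3245 -0.1365; -0.1365 1.0827]  K=[0.5729 0.0591; -0.0805 0.5007]  nu=[0.5864, -5.1180]  x^+=[-1.1371, -0.8668]  P^+=[0.3124 0.0311; 0.0311 0.2632]
step 3: x^-=[-1.0277, -0.5706]  P^-=[0.6865 -0.0237; -0.0237 0.5253]  S=[1.2612 -0.1182; -0.1182 1.0545]  K=[0.5546 0.0593; -0.0771 0.4888]  nu=[2.1450, 2.2214]  x^+=[0.2936, 0.3500]  P^+=[0.3027 0.0312; 0.0312 0.2569]
step 4: x^-=[0.2527, 0.2685]  P^-=[0.6772 -0.0208; -0.0208 0.5190]  S=[1.2500 -0.1141; -0.1141 1.0484]  K=[0.5513 0.0595; -0.0761 0.4862]  nu=[1.8944, 0.4940]  x^+=[1.3265, 0.3645]  P^+=[0.3010 0.0313; 0.0313 0.2555]
step 5: x^-=[1.2636, 0.0448]  P^-=[0.6755 -0.0202; -0.0202 0.5176]  S=[1.2479 -0.1131; -0.1131 1.0470]  K=[0.5507 0.0596; -0.0758 0.4856]  nu=[-4.9224, -0.2727]  x^+=[-1.4636, 0.2856]  P^+=[0.3007 0.0314; 0.0314 0.2552]

P_post[0,0] = 0.3007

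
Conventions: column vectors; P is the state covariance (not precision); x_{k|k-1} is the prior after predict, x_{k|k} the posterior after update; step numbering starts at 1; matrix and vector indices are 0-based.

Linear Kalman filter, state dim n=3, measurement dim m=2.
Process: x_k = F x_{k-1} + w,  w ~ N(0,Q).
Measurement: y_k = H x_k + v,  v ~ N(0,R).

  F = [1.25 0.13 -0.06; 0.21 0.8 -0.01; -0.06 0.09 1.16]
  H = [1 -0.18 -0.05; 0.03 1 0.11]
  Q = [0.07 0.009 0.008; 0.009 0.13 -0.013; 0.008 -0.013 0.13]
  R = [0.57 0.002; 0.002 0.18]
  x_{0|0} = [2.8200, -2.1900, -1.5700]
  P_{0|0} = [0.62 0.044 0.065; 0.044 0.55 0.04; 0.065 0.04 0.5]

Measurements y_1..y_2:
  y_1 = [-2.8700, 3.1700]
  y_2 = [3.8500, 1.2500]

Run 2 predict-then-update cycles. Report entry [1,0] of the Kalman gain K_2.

step 1: x^-=[3.3345, -1.1441, -2.1875]  P^-=[1.0538 0.2708 0.0380; 0.2708 0.5233 0.0647; 0.0380 0.0647 0.8083]  S=[1.5426 0.2040; 0.2040 0.7447]  K=[0.6182 0.2424; 0.0174 0.7183; -0.0379 0.2181]  nu=[-6.5198, 4.4547]  x^+=[0.3838, 1.9421, -0.9684]  P^+=[0.3593 0.0331 0.0092; 0.0331 0.1334 -0.0462; 0.0092 -0.0462 0.7740]
step 2: x^-=[0.7903, 1.6439, -0.9716]  P^-=[0.6465 0.1537 -0.0611; 0.1537 0.2431 -0.0585; -0.0611 -0.0585 1.1626]  S=[1.1770 0.1215; 0.1215 0.4337]  K=[0.5033 0.2425; 0.0396 0.5453; -0.1117 0.1871]  nu=[3.3070, -0.3107]  x^+=[2.3795, 1.6053, -1.3992]  P^+=[0.2931 0.0384 -0.0228; 0.0384 0.1071 -0.0910; -0.0228 -0.0910 1.1378]

K[1,0] = 0.0396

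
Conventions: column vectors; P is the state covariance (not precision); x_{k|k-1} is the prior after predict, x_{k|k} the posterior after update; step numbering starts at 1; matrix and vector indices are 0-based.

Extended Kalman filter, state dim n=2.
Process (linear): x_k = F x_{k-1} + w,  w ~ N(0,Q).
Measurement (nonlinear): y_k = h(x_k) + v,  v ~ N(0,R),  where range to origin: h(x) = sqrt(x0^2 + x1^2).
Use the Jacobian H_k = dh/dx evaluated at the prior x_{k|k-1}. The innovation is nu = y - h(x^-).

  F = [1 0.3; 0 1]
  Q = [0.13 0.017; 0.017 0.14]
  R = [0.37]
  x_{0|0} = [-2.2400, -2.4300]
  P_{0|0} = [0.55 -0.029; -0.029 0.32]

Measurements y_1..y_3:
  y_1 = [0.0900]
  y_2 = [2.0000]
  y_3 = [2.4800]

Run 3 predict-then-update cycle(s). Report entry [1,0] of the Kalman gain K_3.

step 1: x^-=[-2.9690, -2.4300]  P^-=[0.6914 0.0840; 0.0840 0.4600]  H_jac=[-0.7739 -0.6334]  S=[1.0509]  K=[-0.5597; -0.3391]  nu=[-3.7466]  x^+=[-0.8718, -1.1596]  P^+=[0.3621 -0.1155; -0.1155 0.3392]
step 2: x^-=[-1.2197, -1.1596]  P^-=[0.4534 0.0033; 0.0033 0.4792]  H_jac=[-0.7247 -0.6890]  S=[0.8389]  K=[-0.3944; -0.3964]  nu=[0.3171]  x^+=[-1.3447, -1.2852]  P^+=[0.3229 -0.1279; -0.1279 0.3474]
step 3: x^-=[-1.7303, -1.2852]  P^-=[0.4074 -0.0067; -0.0067 0.4874]  H_jac=[-0.8028 -0.5963]  S=[0.7995]  K=[-0.4042; -0.3568]  nu=[0.3246]  x^+=[-1.8615, -1.4011]  P^+=[0.2769 -0.1219; -0.1219 0.3856]

K[1,0] = -0.3568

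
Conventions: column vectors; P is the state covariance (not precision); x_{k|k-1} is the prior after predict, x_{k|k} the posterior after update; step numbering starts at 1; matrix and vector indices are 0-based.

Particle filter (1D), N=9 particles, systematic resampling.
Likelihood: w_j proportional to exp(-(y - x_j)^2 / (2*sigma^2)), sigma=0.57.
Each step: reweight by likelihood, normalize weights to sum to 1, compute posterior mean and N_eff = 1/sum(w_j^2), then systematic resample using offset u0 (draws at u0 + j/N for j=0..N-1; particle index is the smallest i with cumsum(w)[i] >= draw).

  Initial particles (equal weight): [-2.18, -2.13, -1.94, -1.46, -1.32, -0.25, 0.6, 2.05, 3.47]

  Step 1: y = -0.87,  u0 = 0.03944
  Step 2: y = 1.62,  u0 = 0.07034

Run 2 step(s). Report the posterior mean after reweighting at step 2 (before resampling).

step 1: w=[0.0319, 0.0388, 0.0768, 0.2616, 0.3274, 0.2474, 0.0161, 0.0000, 0.0000]  mean=-1.1675  Neff=4.0729  idx=[1, 3, 3, 3, 4, 4, 4, 5, 5]
step 2: w=[0.0000, 0.0000, 0.0000, 0.0000, 0.0002, 0.0002, 0.0002, 0.4997, 0.4997]  mean=-0.2508  Neff=2.0028  idx=[7, 7, 7, 7, 8, 8, 8, 8, 8]

post_mean = -0.2508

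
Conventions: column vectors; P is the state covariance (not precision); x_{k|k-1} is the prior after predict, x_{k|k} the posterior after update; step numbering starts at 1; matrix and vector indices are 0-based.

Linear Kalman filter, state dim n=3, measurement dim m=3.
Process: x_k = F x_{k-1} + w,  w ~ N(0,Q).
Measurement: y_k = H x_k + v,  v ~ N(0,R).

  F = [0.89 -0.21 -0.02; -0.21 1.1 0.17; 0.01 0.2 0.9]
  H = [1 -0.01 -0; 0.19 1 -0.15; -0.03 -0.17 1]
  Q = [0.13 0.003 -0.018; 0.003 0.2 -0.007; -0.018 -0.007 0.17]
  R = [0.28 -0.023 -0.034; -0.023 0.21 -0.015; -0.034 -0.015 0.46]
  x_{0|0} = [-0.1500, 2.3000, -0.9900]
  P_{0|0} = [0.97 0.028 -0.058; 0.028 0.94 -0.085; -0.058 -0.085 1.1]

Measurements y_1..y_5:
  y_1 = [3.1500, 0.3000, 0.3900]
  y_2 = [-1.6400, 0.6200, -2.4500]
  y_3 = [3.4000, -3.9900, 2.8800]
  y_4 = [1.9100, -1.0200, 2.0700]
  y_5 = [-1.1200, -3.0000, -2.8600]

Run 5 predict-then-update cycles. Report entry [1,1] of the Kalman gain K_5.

step 1: x^-=[-0.5967, 2.3932, -0.4325]  P^-=[0.9311 -0.3746 -0.0938; -0.3746 1.3714 0.2890; -0.0938 0.2890 1.0672]  S=[1.2187 -0.2192 -0.0927; -0.2192 1.4153 -0.1120; -0.0927 -0.1120 1.4712]  K=[0.7658 -0.0105 0.0080; -0.1540 0.8723 0.1024; -0.0017 0.1340 0.7040]  nu=[3.7706, -2.0447, 1.2114]  x^+=[2.3220, 0.1531, 0.1401]  P^+=[0.2137 -0.0646 -0.0268; -0.0646 0.2084 0.0727; -0.0268 0.0727 0.3334]
step 2: x^-=[2.0316, -0.2954, 0.1799]  P^-=[0.3343 -0.1606 -0.0777; -0.1606 0.5301 0.1709; -0.0777 0.1709 0.4739]  S=[0.6176 -0.1132 -0.0952; -0.1132 0.6550 -0.0080; -0.0952 -0.0080 0.8944]  K=[0.5353 -0.0381 -0.0109; -0.1262 0.7029 0.0885; -0.0277 0.1311 0.4982]  nu=[-3.6746, 0.5564, -2.6192]  x^+=[0.0719, 0.3276, -0.9503]  P^+=[0.1506 -0.0528 -0.0271; -0.0528 0.1684 0.0615; -0.0271 0.0615 0.2378]
step 3: x^-=[0.0142, 0.1837, -0.7890]  P^-=[0.2780 -0.1267 -0.0709; -0.1267 0.4667 0.1358; -0.0709 0.1358 0.3908]  S=[0.5606 -0.0904 -0.0923; -0.0904 0.6107 -0.0211; -0.0923 -0.0211 0.8213]  K=[0.4905 -0.0314 -0.0159; -0.1121 0.6775 0.0783; -0.0364 0.1145 0.4491]  nu=[3.3876, -4.2947, 3.7006]  x^+=[1.7520, -2.8164, 0.2579]  P^+=[0.1381 -0.0480 -0.0275; -0.0480 0.1612 0.0556; -0.0275 0.0556 0.2148]
step 4: x^-=[2.1455, -3.4221, -0.3137]  P^-=[0.2660 -0.1174 -0.0686; -0.1174 0.4522 0.1246; -0.0686 0.1246 0.3697]  S=[0.5484 -0.0837 -0.0912; -0.0837 0.6021 -0.0271; -0.0912 -0.0271 0.8036]  K=[0.4801 -0.0280 -0.0170; -0.1075 0.6714 0.0742; -0.0386 0.1074 0.4355]  nu=[-0.2697, 1.9474, 1.8663]  x^+=[1.9298, -1.9470, 0.7188]  P^+=[0.1352 -0.0465 -0.0276; -0.0465 0.1592 0.0534; -0.0276 0.0534 0.2083]
step 5: x^-=[2.1120, -2.4248, 0.2768]  P^-=[0.2630 -0.1147 -0.0678; -0.1147 0.4480 0.1209; -0.0678 0.1209 0.3636]  S=[0.5453 -0.0816 -0.0907; -0.0816 0.5997 -0.0293; -0.0907 -0.0293 0.7986]  K=[0.4775 -0.0268 -0.0171; -0.1062 0.6696 0.0728; -0.0391 0.1049 0.4316]  nu=[-3.2563, -0.9350, -3.4857]  x^+=[0.6419, -2.9589, -1.1983]  P^+=[0.1344 -0.0460 -0.0275; -0.0460 0.1586 0.0526; -0.0275 0.0526 0.2064]

K[1,1] = 0.6696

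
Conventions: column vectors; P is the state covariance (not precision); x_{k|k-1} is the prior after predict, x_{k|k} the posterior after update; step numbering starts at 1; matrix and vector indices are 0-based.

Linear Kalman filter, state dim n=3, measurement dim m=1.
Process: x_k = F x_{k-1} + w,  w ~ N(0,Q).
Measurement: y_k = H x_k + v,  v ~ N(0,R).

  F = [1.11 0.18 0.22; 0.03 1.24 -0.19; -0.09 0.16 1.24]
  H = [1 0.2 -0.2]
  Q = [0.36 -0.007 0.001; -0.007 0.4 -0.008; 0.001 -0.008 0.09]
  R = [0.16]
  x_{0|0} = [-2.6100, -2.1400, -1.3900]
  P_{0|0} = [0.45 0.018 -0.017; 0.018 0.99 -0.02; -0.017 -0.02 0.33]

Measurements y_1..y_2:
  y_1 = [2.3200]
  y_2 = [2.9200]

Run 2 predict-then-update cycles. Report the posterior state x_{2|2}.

x_post = [1.8017, 1.8436, -2.3605]

step 1: x^-=[-3.5881, -2.4678, -1.8311]  P^-=[0.9598 0.2387 0.0493; 0.2387 1.9455 0.0765; 0.0493 0.0765 0.6217]  S=[1.2922]  K=[0.7721; 0.4740; -0.0463]  nu=[6.0354]  x^+=[1.0719, 0.3933, -2.1104]  P^+=[0.1895 -0.2342 0.0954; -0.2342 1.6551 0.1048; 0.0954 0.1048 0.6190]
step 2: x^-=[0.7963, 0.9208, -2.6505]  P^-=[0.6383 0.0247 0.3173; 0.0247 2.8995 0.3622; 0.3173 0.3622 1.1127]  S=[0.8128]  K=[0.7134; 0.6548; 0.2058]  nu=[1.4094]  x^+=[1.8017, 1.8436, -2.3605]  P^+=[0.2247 -0.3549 0.1980; -0.3549 2.5511 0.2527; 0.1980 0.2527 1.0783]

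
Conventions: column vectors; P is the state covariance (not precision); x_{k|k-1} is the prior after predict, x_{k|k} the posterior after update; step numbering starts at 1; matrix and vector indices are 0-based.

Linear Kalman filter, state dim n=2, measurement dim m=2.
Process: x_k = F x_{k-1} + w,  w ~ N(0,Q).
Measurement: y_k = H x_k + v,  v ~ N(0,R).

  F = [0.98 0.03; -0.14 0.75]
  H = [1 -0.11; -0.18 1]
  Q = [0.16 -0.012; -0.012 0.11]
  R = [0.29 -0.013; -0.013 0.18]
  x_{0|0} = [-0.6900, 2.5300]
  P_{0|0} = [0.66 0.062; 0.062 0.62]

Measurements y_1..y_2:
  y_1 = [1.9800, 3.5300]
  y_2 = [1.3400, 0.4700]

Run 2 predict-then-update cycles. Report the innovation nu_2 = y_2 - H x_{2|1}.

innov = [0.0926, -1.4862]

step 1: x^-=[-0.6003, 1.9941]  P^-=[0.7981 -0.0433; -0.0433 0.4587]  S=[1.1031 -0.2513; -0.2513 0.6801]  K=[0.7263 -0.0066; 0.0778 0.7146]  nu=[2.7997, 1.4278]  x^+=[1.4236, 3.2322]  P^+=[0.2138 0.0279; 0.0279 0.1326]
step 2: x^-=[1.4921, 2.2248]  P^-=[0.3671 -0.0180; -0.0180 0.1829]  S=[0.6632 -0.1175; -0.1175 0.3813]  K=[0.5473 -0.0518; 0.0307 0.4977]  nu=[0.0926, -1.4862]  x^+=[1.6197, 1.4879]  P^+=[0.1608 0.0125; 0.0125 0.0914]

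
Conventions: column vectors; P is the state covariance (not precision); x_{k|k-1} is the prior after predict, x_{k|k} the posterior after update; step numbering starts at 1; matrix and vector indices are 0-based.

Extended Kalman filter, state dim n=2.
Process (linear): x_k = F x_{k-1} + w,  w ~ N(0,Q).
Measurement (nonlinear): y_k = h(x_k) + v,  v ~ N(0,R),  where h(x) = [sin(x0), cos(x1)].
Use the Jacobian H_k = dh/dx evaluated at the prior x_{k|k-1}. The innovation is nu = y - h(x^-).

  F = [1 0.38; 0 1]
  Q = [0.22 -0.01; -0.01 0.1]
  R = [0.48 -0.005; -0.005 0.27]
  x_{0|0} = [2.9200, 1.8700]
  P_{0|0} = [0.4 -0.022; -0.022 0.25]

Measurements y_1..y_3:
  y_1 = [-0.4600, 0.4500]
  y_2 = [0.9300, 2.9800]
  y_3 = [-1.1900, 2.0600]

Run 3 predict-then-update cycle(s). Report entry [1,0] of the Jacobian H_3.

H_jac[1,0] = 0.0000

step 1: x^-=[3.6306, 1.8700]  P^-=[0.6394 0.0630; 0.0630 0.3500]  H_jac=[-0.8828 0.0000; 0.0000 -0.9556]  S=[0.9783 0.0481; 0.0481 0.5896]  K=[-0.5743 -0.0552; -0.0291 -0.5649]  nu=[0.0097, 0.7448]  x^+=[3.5839, 1.4490]  P^+=[0.3119 0.0126; 0.0126 0.1595]
step 2: x^-=[4.1345, 1.4490]  P^-=[0.5645 0.0632; 0.0632 0.2595]  H_jac=[-0.5463 0.0000; 0.0000 -0.9926]  S=[0.6484 0.0293; 0.0293 0.5256]  K=[-0.4714 -0.0931; -0.0312 -0.4882]  nu=[1.7676, 2.8585]  x^+=[3.0352, -0.0017]  P^+=[0.4133 0.0229; 0.0229 0.1326]
step 3: x^-=[3.0346, -0.0017]  P^-=[0.6699 0.0634; 0.0634 0.2326]  H_jac=[-0.9943 0.0000; 0.0000 0.0017]  S=[1.1423 -0.0051; -0.0051 0.2700]  K=[-0.5832 -0.0106; -0.0551 0.0004]  nu=[-1.2968, 1.0600]  x^+=[3.7796, 0.0703]  P^+=[0.2815 0.0266; 0.0266 0.2292]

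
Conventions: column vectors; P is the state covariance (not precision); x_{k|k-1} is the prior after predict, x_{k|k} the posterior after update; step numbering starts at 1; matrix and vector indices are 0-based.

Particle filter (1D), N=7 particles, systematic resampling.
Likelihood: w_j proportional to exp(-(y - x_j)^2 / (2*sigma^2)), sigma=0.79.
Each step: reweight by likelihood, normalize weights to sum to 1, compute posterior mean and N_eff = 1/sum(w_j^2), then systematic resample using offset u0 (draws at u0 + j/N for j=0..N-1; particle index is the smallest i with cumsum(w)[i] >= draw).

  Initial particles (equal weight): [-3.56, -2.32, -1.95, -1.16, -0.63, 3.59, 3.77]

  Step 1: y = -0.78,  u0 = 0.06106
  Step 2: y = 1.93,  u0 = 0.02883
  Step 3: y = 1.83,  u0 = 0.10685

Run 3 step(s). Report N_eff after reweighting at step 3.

N_eff = 6.1893

step 1: w=[0.0009, 0.0634, 0.1416, 0.3777, 0.4164, 0.0000, 0.0000]  mean=-1.1268  Neff=2.9400  idx=[1, 2, 3, 3, 4, 4, 4]
step 2: w=[0.0000, 0.0003, 0.0285, 0.0285, 0.3142, 0.3142, 0.3142]  mean=-0.6608  Neff=3.3583  idx=[2, 4, 4, 5, 5, 6, 6]
step 3: w=[0.0162, 0.1640, 0.1640, 0.1640, 0.1640, 0.1640, 0.1640]  mean=-0.6386  Neff=6.1893  idx=[1, 2, 3, 4, 5, 5, 6]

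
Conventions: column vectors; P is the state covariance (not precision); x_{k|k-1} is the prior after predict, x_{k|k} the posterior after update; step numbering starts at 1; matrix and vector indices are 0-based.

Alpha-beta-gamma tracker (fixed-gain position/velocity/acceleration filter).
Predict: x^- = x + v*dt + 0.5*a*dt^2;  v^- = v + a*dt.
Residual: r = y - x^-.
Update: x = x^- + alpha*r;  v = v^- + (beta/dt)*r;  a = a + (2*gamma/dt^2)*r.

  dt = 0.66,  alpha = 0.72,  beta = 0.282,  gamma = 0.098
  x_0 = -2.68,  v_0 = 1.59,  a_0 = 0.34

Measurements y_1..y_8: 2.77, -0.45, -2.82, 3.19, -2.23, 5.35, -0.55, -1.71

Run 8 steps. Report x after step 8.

x_post = -1.2949

step 1: x_pred=-1.5565  r=4.3265  x^+=1.5586  v^+=3.6630  a^+=2.2867
step 2: x_pred=4.4742  r=-4.9242  x^+=0.9288  v^+=3.0683  a^+=0.0711
step 3: x_pred=2.9693  r=-5.7893  x^+=-1.1990  v^+=0.6416  a^+=-2.5339
step 4: x_pred=-1.3274  r=4.5174  x^+=1.9251  v^+=0.8994  a^+=-0.5012
step 5: x_pred=2.4096  r=-4.6396  x^+=-0.9309  v^+=-1.4138  a^+=-2.5888
step 6: x_pred=-2.4278  r=7.7778  x^+=3.1722  v^+=0.2009  a^+=0.9109
step 7: x_pred=3.5032  r=-4.0532  x^+=0.5849  v^+=-0.9298  a^+=-0.9129
step 8: x_pred=-0.2276  r=-1.4824  x^+=-1.2949  v^+=-2.1657  a^+=-1.5799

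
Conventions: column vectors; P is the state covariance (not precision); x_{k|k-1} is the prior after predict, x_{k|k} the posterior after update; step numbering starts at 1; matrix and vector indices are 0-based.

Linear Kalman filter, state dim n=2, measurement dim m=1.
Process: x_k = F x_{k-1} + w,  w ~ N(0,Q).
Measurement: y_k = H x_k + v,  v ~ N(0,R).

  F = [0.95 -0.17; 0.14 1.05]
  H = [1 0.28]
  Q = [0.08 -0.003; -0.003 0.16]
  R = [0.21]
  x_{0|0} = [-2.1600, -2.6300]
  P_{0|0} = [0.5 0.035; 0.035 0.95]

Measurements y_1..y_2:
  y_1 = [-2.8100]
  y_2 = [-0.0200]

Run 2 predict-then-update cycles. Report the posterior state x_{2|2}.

step 1: x^-=[-1.6049, -3.0639]  P^-=[0.5474 -0.0720; -0.0720 1.2275]  S=[0.8133]  K=[0.6483; 0.3341]  nu=[-0.3472]  x^+=[-1.8300, -3.1799]  P^+=[0.2056 -0.2481; -0.2481 1.1367]
step 2: x^-=[-1.1979, -3.5951]  P^-=[0.3786 -0.4202; -0.4202 1.3443]  S=[0.4587]  K=[0.5689; -0.0954]  nu=[2.1845]  x^+=[0.0448, -3.8035]  P^+=[0.2301 -0.3953; -0.3953 1.3401]

x_post = [0.0448, -3.8035]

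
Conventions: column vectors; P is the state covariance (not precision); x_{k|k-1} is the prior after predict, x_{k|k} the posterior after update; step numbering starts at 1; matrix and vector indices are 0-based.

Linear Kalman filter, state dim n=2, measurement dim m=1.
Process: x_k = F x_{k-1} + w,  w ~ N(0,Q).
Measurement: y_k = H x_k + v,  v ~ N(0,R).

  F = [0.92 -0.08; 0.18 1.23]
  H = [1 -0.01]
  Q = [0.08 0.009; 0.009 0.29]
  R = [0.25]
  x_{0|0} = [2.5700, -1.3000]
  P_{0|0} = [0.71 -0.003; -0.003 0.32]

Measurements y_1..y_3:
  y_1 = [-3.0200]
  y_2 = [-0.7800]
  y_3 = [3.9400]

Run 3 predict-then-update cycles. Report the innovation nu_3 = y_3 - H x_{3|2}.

innov = [4.7017]

step 1: x^-=[2.4684, -1.1364]  P^-=[0.6834 0.0917; 0.0917 0.7958]  S=[0.9317]  K=[0.7326; 0.0899]  nu=[-5.4998]  x^+=[-1.5605, -1.6309]  P^+=[0.1834 0.0304; 0.0304 0.7883]
step 2: x^-=[-1.3052, -2.2870]  P^-=[0.2358 -0.0043; -0.0043 1.5020]  S=[0.4861]  K=[0.4853; -0.0397]  nu=[0.5024]  x^+=[-1.0614, -2.3069]  P^+=[0.1214 0.0051; 0.0051 1.5012]
step 3: x^-=[-0.7920, -3.0285]  P^-=[0.1916 -0.1129; -0.1129 2.5673]  S=[0.4441]  K=[0.4339; -0.3121]  nu=[4.7017]  x^+=[1.2483, -4.4959]  P^+=[0.1080 -0.0528; -0.0528 2.5241]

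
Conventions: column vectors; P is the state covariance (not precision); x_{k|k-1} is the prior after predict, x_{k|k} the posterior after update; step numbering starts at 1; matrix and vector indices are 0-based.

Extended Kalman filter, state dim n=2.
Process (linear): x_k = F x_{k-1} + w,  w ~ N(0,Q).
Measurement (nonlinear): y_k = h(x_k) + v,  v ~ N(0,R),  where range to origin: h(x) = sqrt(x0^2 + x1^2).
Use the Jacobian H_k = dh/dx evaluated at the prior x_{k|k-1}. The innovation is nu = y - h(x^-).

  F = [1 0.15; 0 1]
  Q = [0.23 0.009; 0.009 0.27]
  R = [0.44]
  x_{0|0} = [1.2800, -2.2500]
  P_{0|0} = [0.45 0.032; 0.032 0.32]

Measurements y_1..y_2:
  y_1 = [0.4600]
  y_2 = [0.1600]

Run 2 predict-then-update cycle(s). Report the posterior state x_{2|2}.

x_post = [0.3196, -0.6244]

step 1: x^-=[0.9425, -2.2500]  P^-=[0.6968 0.0890; 0.0890 0.5900]  H_jac=[0.3864 -0.9223]  S=[0.9825]  K=[0.1905; -0.5189]  nu=[-1.9794]  x^+=[0.5655, -1.2229]  P^+=[0.6612 0.1861; 0.1861 0.3255]
step 2: x^-=[0.3821, -1.2229]  P^-=[0.9543 0.2439; 0.2439 0.5955]  H_jac=[0.2982 -0.9545]  S=[0.9285]  K=[0.0557; -0.5338]  nu=[-1.1212]  x^+=[0.3196, -0.6244]  P^+=[0.9514 0.2715; 0.2715 0.3309]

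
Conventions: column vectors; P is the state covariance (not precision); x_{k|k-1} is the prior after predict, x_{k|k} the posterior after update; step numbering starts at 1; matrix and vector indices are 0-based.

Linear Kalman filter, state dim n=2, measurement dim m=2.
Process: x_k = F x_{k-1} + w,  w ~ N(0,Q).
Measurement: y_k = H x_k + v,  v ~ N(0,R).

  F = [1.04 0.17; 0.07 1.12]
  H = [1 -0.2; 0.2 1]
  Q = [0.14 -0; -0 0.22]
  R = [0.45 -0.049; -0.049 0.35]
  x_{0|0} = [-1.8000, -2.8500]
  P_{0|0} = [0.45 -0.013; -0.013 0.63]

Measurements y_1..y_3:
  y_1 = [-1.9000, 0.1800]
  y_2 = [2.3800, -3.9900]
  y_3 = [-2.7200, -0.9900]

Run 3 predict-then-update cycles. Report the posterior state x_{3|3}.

x_post = [-1.6278, -1.6267]

step 1: x^-=[-2.3565, -3.3180]  P^-=[0.6403 0.1374; 0.1374 1.0104]  S=[1.0758 0.0089; 0.0089 1.4410]  K=[0.5682 0.1807; -0.0661 0.7207]  nu=[-0.2071, 3.9693]  x^+=[-1.7568, -0.4437]  P^+=[0.2441 -0.0134; -0.0134 0.2582]
step 2: x^-=[-1.9025, -0.6200]  P^-=[0.4068 0.0511; 0.0511 0.5429]  S=[0.8580 -0.0271; -0.0271 0.9297]  K=[0.4671 0.1562; -0.0482 0.5936]  nu=[4.1585, -2.9895]  x^+=[-0.4269, -2.5949]  P^+=[0.2009 -0.0084; -0.0084 0.2118]
step 3: x^-=[-0.8851, -2.9362]  P^-=[0.3604 0.0451; 0.0451 0.4854]  S=[0.8118 -0.0307; -0.0307 0.8678]  K=[0.4386 0.1505; -0.0426 0.5682]  nu=[-2.4221, 2.1232]  x^+=[-1.6278, -1.6267]  P^+=[0.1887 -0.0065; -0.0065 0.2023]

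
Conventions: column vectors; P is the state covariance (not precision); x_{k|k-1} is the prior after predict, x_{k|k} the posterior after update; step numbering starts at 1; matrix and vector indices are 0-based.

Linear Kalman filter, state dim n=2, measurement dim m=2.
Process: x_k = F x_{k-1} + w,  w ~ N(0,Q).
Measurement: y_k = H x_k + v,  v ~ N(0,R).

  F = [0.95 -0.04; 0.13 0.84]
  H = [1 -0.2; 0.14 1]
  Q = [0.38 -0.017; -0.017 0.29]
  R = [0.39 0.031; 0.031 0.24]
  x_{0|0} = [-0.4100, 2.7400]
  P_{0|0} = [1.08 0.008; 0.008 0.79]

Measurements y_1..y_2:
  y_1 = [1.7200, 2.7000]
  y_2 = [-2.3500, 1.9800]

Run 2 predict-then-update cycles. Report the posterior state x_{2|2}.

step 1: x^-=[-0.4991, 2.2483]  P^-=[1.3554 0.0962; 0.0962 0.8674]  S=[1.7416 0.1408; 0.1408 1.1609]  K=[0.7547 0.1548; -0.1068 0.7717]  nu=[2.6688, 0.5216]  x^+=[1.5957, 2.3659]  P^+=[0.3028 0.0182; 0.0182 0.1794]
step 2: x^-=[1.4213, 2.1948]  P^-=[0.6521 0.0288; 0.0288 0.4256]  S=[1.0477 0.0651; 0.0651 0.6865]  K=[0.6097 0.1171; -0.0933 0.6348]  nu=[-3.3323, -0.4138]  x^+=[-0.6589, 2.2429]  P^+=[0.2440 0.0128; 0.0128 0.1477]

x_post = [-0.6589, 2.2429]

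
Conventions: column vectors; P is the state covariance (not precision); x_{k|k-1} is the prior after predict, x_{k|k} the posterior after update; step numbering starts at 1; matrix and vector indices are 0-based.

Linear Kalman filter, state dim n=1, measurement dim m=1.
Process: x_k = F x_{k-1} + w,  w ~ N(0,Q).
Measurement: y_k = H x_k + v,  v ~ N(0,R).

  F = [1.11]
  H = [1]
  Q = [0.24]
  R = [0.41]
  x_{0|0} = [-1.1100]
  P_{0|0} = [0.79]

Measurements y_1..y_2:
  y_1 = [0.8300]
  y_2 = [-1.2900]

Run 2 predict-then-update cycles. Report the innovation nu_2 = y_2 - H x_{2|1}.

step 1: x^-=[-1.2321]  P^-=[1.2134]  S=[1.6234]  K=[0.7474]  nu=[2.0621]  x^+=[0.3092]  P^+=[0.3064]
step 2: x^-=[0.3432]  P^-=[0.6176]  S=[1.0276]  K=[0.6010]  nu=[-1.6332]  x^+=[-0.6384]  P^+=[0.2464]

innov = [-1.6332]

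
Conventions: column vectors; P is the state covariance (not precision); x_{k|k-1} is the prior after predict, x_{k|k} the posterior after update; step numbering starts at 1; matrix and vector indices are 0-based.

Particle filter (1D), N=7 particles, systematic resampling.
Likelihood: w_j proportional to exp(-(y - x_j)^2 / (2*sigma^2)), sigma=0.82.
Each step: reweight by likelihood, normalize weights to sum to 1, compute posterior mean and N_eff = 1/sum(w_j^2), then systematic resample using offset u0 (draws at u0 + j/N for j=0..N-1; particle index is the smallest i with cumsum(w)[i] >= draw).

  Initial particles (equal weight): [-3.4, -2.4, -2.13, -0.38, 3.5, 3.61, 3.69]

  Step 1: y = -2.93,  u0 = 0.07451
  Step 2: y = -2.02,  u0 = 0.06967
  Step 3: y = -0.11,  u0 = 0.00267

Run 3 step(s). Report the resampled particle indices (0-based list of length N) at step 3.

step 1: w=[0.3706, 0.3545, 0.2714, 0.0035, 0.0000, 0.0000, 0.0000]  mean=-2.6904  Neff=2.9699  idx=[0, 0, 0, 1, 1, 2, 2]
step 2: w=[0.0538, 0.0538, 0.0538, 0.1993, 0.1993, 0.2199, 0.2199]  mean=-2.4428  Neff=5.4090  idx=[1, 3, 3, 4, 5, 6, 6]
step 3: w=[0.0016, 0.0986, 0.0986, 0.0986, 0.2342, 0.2342, 0.2342]  mean=-2.2118  Neff=5.1614  idx=[1, 2, 3, 4, 5, 5, 6]

resampled_idx = [1, 2, 3, 4, 5, 5, 6]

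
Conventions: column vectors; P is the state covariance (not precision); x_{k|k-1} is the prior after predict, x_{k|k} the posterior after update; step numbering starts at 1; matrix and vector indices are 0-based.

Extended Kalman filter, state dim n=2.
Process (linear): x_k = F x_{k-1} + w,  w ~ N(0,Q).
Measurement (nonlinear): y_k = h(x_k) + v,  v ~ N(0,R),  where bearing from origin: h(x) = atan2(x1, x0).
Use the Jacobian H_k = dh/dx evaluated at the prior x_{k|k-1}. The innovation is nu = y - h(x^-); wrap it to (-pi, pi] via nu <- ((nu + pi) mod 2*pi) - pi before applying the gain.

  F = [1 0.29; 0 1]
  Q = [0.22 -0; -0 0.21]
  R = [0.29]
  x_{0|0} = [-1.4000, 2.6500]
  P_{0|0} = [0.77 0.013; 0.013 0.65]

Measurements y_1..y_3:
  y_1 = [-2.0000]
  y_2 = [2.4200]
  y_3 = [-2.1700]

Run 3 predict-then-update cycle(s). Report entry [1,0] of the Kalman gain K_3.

K[1,0] = -0.6906

step 1: x^-=[-0.6315, 2.6500]  P^-=[1.0522 0.2015; 0.2015 0.8600]  H_jac=[-0.3571 -0.0851]  S=[0.4426]  K=[-0.8876; -0.3279]  nu=[2.4785]  x^+=[-2.8313, 1.8374]  P^+=[0.7035 0.0727; 0.0727 0.8124]
step 2: x^-=[-2.2985, 1.8374]  P^-=[1.0340 0.3083; 0.3083 1.0224]  H_jac=[-0.2122 -0.2654]  S=[0.4433]  K=[-0.6795; -0.7597]  nu=[-0.0472]  x^+=[-2.2664, 1.8732]  P^+=[0.8293 0.0794; 0.0794 0.7665]
step 3: x^-=[-1.7231, 1.8732]  P^-=[1.1598 0.3017; 0.3017 0.9765]  H_jac=[-0.2892 -0.2660]  S=[0.5025]  K=[-0.8272; -0.6906]  nu=[1.7987]  x^+=[-3.2109, 0.6311]  P^+=[0.8160 0.0147; 0.0147 0.7369]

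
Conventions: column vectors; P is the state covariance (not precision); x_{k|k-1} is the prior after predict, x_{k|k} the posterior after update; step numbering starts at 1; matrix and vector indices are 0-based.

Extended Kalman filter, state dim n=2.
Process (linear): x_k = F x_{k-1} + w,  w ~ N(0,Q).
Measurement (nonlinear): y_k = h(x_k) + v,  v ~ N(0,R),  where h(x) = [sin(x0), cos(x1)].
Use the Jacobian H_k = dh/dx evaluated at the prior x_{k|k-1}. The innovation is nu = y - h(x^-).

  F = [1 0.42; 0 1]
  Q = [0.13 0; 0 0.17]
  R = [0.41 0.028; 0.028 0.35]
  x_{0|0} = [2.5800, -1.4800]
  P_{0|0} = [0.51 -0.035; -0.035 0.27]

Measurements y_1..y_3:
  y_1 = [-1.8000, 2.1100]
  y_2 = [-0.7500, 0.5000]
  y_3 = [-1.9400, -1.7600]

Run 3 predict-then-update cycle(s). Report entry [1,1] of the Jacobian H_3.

step 1: x^-=[1.9584, -1.4800]  P^-=[0.6582 0.0784; 0.0784 0.4400]  H_jac=[-0.3780 0.0000; 0.0000 0.9959]  S=[0.5040 -0.0015; -0.0015 0.7864]  K=[-0.4933 0.0983; -0.0571 0.5571]  nu=[-2.7258, 2.0193]  x^+=[3.5016, -0.1993]  P^+=[0.5278 0.0207; 0.0207 0.1942]
step 2: x^-=[3.4179, -0.1993]  P^-=[0.7095 0.1023; 0.1023 0.3642]  H_jac=[-0.9621 0.0000; 0.0000 0.1980]  S=[1.0666 0.0085; 0.0085 0.3643]  K=[-0.6405 0.0706; -0.0938 0.2001]  nu=[-0.4772, -0.4802]  x^+=[3.6896, -0.2506]  P^+=[0.2709 0.0342; 0.0342 0.3405]
step 3: x^-=[3.5844, -0.2506]  P^-=[0.4897 0.1772; 0.1772 0.5105]  H_jac=[-0.9036 0.0000; 0.0000 0.2480]  S=[0.8098 -0.0117; -0.0117 0.3814]  K=[-0.5449 0.0985; -0.1930 0.3261]  nu=[-1.5115, -2.7288]  x^+=[4.1393, -0.8487]  P^+=[0.2442 0.0775; 0.0775 0.4383]

H_jac[1,1] = 0.2480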